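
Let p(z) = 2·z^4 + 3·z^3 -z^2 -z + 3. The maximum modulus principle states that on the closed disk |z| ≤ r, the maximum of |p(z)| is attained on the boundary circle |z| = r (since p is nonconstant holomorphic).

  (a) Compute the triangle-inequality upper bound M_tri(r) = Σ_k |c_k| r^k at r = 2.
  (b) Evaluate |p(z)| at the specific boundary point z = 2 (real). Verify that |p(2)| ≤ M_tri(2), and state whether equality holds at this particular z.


Coefficients: c_0 = 3, c_1 = -1, c_2 = -1, c_3 = 3, c_4 = 2. Radius r = 2.
Part (a). Triangle bound: M_tri(r) = Σ_k |c_k| r^k
  = |3|·2^0 + |-1|·2^1 + |-1|·2^2 + |3|·2^3 + |2|·2^4
  = 3 + 2 + 4 + 24 + 32 = 65.
This bounds M(r) := max_{|z|=r} |p(z)| from above; equality holds iff all terms c_k z^k can be made to align in phase at a single z on |z|=r.
Part (b). At z = 2 (real, on the circle |z| = r):
  p(2) = (3)·2^0 + (-1)·2^1 + (-1)·2^2 + (3)·2^3 + (2)·2^4 = 53.
  |p(2)| = 53.
Check: |p(2)| = 53 ≤ 65 = M_tri(2). ✓ Equality does not hold at z = 2 (the coefficients have mixed signs, so the terms do not all align in phase there).

M_tri(2) = 65; |p(2)| = 53; equality at z=2: no.


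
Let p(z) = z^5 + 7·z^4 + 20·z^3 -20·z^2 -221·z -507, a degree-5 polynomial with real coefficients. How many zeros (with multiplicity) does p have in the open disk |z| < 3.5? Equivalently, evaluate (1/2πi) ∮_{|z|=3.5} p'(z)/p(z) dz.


The zeros of p are: (-3 + 2i), (-3 - 2i), 3, (-2 + 3i), (-2 - 3i).
Their magnitudes are: 3.606, 3.606, 3, 3.606, 3.606.
Zeros with |z| < R = 3.5: 3.
Count = 1.
By the argument principle, (1/2πi) ∮_{|z|=R} p'(z)/p(z) dz equals exactly this count.

Number of zeros inside |z| < 3.5: 1.


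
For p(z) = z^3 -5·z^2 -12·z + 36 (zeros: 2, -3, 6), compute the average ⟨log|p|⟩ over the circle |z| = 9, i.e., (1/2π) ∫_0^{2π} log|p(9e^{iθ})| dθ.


Zeros: -3, 2, 6; r = 9.
Inside |z| < r: -3, 2, 6. Outside (|z| ≥ r): ∅.
p(0) = 36, so log|p(0)| = log(36) = 3.5835.
Apply Jensen: I(r) = log|p(0)| + Σ_k log(r/|z_k|), summed over zeros inside |z| < r.
  log(r/|z_k|) for z_k = 2: log(9/2) = 1.5041
  log(r/|z_k|) for z_k = -3: log(9/3) = 1.0986
  log(r/|z_k|) for z_k = 6: log(9/6) = 0.4055
Sum over inside zeros: 3.0082.
I(r) = log|p(0)| + (inside sum) = 3.5835 + 3.0082 = 6.5917.
Closed form (all zeros inside, monic): I(r) = n·log(r) = 3·log(9) = 6.5917. ✓

I(r) ≈ 6.5917.


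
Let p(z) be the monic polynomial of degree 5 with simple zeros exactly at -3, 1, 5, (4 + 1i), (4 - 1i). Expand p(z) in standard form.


The polynomial is p(z) = ∏_{α ∈ S} (z − α), where S = {-3, 1, 5, (4 + 1i), (4 - 1i)}.
Expanding the product yields: p(z) = z^5 -11·z^4 + 28·z^3 + 68·z^2 -341·z + 255.
Note conjugate pairs combine to real quadratics: (z − (4+1i))(z − (4−1i)) = z² − 8z + 17.
The resulting polynomial has degree 5 and real coefficients as required.

p(z) = z^5 -11·z^4 + 28·z^3 + 68·z^2 -341·z + 255.


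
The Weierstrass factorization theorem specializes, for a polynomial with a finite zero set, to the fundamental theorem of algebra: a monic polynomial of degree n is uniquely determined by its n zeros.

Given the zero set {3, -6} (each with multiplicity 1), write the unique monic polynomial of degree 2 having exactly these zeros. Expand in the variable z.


The polynomial is p(z) = ∏_{α ∈ S} (z − α), where S = {3, -6}.
Expanding the product yields: p(z) = z^2 + 3·z -18.
The resulting polynomial has degree 2 and real coefficients as required.

p(z) = z^2 + 3·z -18.


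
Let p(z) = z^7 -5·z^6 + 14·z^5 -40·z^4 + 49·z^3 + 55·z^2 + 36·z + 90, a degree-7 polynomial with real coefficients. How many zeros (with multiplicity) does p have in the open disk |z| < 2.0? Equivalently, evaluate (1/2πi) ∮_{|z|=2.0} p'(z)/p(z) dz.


The zeros of p are: (0 + 3i), (0 - 3i), -1, (0 + 1i), (0 - 1i), (3 + 1i), (3 - 1i).
Their magnitudes are: 3, 3, 1, 1, 1, 3.162, 3.162.
Zeros with |z| < R = 2.0: -1, (0 + 1i), (0 - 1i).
Count = 3.
By the argument principle, (1/2πi) ∮_{|z|=R} p'(z)/p(z) dz equals exactly this count.

Number of zeros inside |z| < 2.0: 3.


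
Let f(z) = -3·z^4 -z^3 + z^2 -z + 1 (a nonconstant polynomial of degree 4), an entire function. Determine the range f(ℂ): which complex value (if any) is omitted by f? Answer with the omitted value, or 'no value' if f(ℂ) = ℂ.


Little Picard bounds the complement of f(ℂ) to at most one point.
For every w ∈ ℂ, the equation p(z) − w = 0 is a nonconstant polynomial in z and hence has at least one root by the fundamental theorem of algebra. So p is surjective onto ℂ, omitting no value.

Omitted value: no value.


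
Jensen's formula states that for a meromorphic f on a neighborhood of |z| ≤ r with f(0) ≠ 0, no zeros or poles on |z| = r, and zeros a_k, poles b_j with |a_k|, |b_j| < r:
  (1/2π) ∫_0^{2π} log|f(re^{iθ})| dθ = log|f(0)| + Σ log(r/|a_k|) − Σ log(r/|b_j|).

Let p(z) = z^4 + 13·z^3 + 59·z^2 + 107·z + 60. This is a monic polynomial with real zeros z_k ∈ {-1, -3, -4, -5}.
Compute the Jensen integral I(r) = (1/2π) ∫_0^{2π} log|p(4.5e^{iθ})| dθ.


Zeros: -5, -4, -3, -1; r = 4.5.
Inside |z| < r: -4, -3, -1. Outside (|z| ≥ r): -5.
p(0) = 60, so log|p(0)| = log(60) = 4.0943.
Apply Jensen: I(r) = log|p(0)| + Σ_k log(r/|z_k|), summed over zeros inside |z| < r.
  log(r/|z_k|) for z_k = -1: log(4.5/1) = 1.5041
  log(r/|z_k|) for z_k = -3: log(4.5/3) = 0.4055
  log(r/|z_k|) for z_k = -4: log(4.5/4) = 0.1178
  Outside zeros (-5) contribute nothing to the Jensen sum.
Sum over inside zeros: 2.0273.
I(r) = log|p(0)| + (inside sum) = 4.0943 + 2.0273 = 6.1217.
Note: since some zeros are outside |z| ≤ r, the simplified n·log(r) form does NOT apply — only the inside zeros contribute.

I(r) ≈ 6.1217.


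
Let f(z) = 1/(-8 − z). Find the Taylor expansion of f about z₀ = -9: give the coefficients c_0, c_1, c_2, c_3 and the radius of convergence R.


Let w = z − z₀, so z = z₀ + w.
Then -8 − z = -8 − (z₀ + w) = (-8 − z₀) − w = 1 − w.
f(z) = 1/(1 − w) = (1/(1)) · 1/(1 − w/(1)) = Σ_{n≥0} w^n / (1)^(n+1).
So c_n = 1/(1)^(n+1):
  c_0 = 1/(1)^1 = 1.
  c_1 = 1/(1)^2 = 1.
  c_2 = 1/(1)^3 = 1.
  c_3 = 1/(1)^4 = 1.
The series is valid for |w/d| < 1, i.e. |z − z₀| < |d|.
Radius of convergence: R = |-8 − z₀| = |1| = 1 (distance from z₀ to the singularity z = -8).

c_0 = 1, c_1 = 1, c_2 = 1, c_3 = 1; R = 1.


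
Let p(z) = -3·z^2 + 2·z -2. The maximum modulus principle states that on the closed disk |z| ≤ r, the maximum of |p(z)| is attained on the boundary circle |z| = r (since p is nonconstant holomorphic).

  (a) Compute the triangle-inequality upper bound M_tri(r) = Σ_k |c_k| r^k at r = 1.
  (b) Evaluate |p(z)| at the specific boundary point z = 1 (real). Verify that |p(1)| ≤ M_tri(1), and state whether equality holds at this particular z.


Coefficients: c_0 = -2, c_1 = 2, c_2 = -3. Radius r = 1.
Part (a). Triangle bound: M_tri(r) = Σ_k |c_k| r^k
  = |-2|·1^0 + |2|·1^1 + |-3|·1^2
  = 2 + 2 + 3 = 7.
This bounds M(r) := max_{|z|=r} |p(z)| from above; equality holds iff all terms c_k z^k can be made to align in phase at a single z on |z|=r.
Part (b). At z = 1 (real, on the circle |z| = r):
  p(1) = (-2)·1^0 + (2)·1^1 + (-3)·1^2 = -3.
  |p(1)| = 3.
Check: |p(1)| = 3 ≤ 7 = M_tri(1). ✓ Equality does not hold at z = 1 (the coefficients have mixed signs, so the terms do not all align in phase there).

M_tri(1) = 7; |p(1)| = 3; equality at z=1: no.


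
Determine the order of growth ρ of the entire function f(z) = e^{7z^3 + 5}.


|e^{7z^3 + 5}| = e^{Re(7·z^3) + 5} ≤ e^{7|z|^3 + 5} = e^{7r^3 + 5} on |z| = r, so ρ ≤ 3. Choosing z on |z|=r so that 7·z^3 is real positive (always possible by picking arg z appropriately) gives |f(z)| = e^{7r^3 + 5}, matching the bound. The additive constant 5 does not affect log log M(r) ~ 3·log r. Hence ρ = 3.
Therefore ρ = 3.

Order ρ = 3.


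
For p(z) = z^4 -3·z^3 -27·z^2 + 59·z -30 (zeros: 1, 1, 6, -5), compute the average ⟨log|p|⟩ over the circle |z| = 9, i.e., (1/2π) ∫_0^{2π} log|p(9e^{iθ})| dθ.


Zeros: -5, 1, 1, 6; r = 9.
Inside |z| < r: -5, 1, 1, 6. Outside (|z| ≥ r): ∅.
p(0) = -30, so log|p(0)| = log(30) = 3.4012.
Apply Jensen: I(r) = log|p(0)| + Σ_k log(r/|z_k|), summed over zeros inside |z| < r.
  log(r/|z_k|) for z_k = 1: log(9/1) = 2.1972
  log(r/|z_k|) for z_k = 1: log(9/1) = 2.1972
  log(r/|z_k|) for z_k = 6: log(9/6) = 0.4055
  log(r/|z_k|) for z_k = -5: log(9/5) = 0.5878
Sum over inside zeros: 5.3877.
I(r) = log|p(0)| + (inside sum) = 3.4012 + 5.3877 = 8.7889.
Closed form (all zeros inside, monic): I(r) = n·log(r) = 4·log(9) = 8.7889. ✓

I(r) ≈ 8.7889.


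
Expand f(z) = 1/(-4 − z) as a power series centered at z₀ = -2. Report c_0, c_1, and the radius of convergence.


Let w = z − z₀, so z = z₀ + w.
Then -4 − z = -4 − (z₀ + w) = (-4 − z₀) − w = -2 − w.
f(z) = 1/(-2 − w) = (1/(-2)) · 1/(1 − w/(-2)) = Σ_{n≥0} w^n / (-2)^(n+1).
So c_n = 1/(-2)^(n+1):
  c_0 = 1/(-2)^1 = -1/2.
  c_1 = 1/(-2)^2 = 1/4.
The series is valid for |w/d| < 1, i.e. |z − z₀| < |d|.
Radius of convergence: R = |-4 − z₀| = |-2| = 2 (distance from z₀ to the singularity z = -4).

c_0 = -1/2, c_1 = 1/4; R = 2.


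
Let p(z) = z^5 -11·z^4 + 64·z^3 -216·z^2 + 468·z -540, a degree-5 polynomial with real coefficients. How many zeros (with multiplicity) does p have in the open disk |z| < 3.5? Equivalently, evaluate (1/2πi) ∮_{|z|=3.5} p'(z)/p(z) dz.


The zeros of p are: (1 + 3i), (1 - 3i), (3 + 3i), (3 - 3i), 3.
Their magnitudes are: 3.162, 3.162, 4.243, 4.243, 3.
Zeros with |z| < R = 3.5: (1 + 3i), (1 - 3i), 3.
Count = 3.
By the argument principle, (1/2πi) ∮_{|z|=R} p'(z)/p(z) dz equals exactly this count.

Number of zeros inside |z| < 3.5: 3.


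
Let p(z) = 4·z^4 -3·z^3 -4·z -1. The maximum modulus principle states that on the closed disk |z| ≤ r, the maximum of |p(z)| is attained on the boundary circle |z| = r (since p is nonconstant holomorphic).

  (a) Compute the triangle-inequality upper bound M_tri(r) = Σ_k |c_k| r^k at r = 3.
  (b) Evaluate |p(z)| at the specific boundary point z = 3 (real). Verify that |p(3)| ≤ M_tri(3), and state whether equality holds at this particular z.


Coefficients: c_0 = -1, c_1 = -4, c_2 = 0, c_3 = -3, c_4 = 4. Radius r = 3.
Part (a). Triangle bound: M_tri(r) = Σ_k |c_k| r^k
  = |-1|·3^0 + |-4|·3^1 + |0|·3^2 + |-3|·3^3 + |4|·3^4
  = 1 + 12 + 0 + 81 + 324 = 418.
This bounds M(r) := max_{|z|=r} |p(z)| from above; equality holds iff all terms c_k z^k can be made to align in phase at a single z on |z|=r.
Part (b). At z = 3 (real, on the circle |z| = r):
  p(3) = (-1)·3^0 + (-4)·3^1 + (0)·3^2 + (-3)·3^3 + (4)·3^4 = 230.
  |p(3)| = 230.
Check: |p(3)| = 230 ≤ 418 = M_tri(3). ✓ Equality does not hold at z = 3 (the coefficients have mixed signs, so the terms do not all align in phase there).

M_tri(3) = 418; |p(3)| = 230; equality at z=3: no.


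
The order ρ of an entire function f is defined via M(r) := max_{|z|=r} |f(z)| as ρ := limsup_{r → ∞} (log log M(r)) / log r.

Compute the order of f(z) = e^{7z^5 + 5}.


|e^{7z^5 + 5}| = e^{Re(7·z^5) + 5} ≤ e^{7|z|^5 + 5} = e^{7r^5 + 5} on |z| = r, so ρ ≤ 5. Choosing z on |z|=r so that 7·z^5 is real positive (always possible by picking arg z appropriately) gives |f(z)| = e^{7r^5 + 5}, matching the bound. The additive constant 5 does not affect log log M(r) ~ 5·log r. Hence ρ = 5.
Therefore ρ = 5.

Order ρ = 5.


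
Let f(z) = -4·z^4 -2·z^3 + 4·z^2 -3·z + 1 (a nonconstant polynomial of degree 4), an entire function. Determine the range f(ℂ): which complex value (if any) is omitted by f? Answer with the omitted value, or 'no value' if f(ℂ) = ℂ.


Little Picard bounds the complement of f(ℂ) to at most one point.
For every w ∈ ℂ, the equation p(z) − w = 0 is a nonconstant polynomial in z and hence has at least one root by the fundamental theorem of algebra. So p is surjective onto ℂ, omitting no value.

Omitted value: no value.


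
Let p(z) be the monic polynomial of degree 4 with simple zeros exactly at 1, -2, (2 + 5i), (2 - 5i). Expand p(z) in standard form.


The polynomial is p(z) = ∏_{α ∈ S} (z − α), where S = {1, -2, (2 + 5i), (2 - 5i)}.
Expanding the product yields: p(z) = z^4 -3·z^3 + 23·z^2 + 37·z -58.
Note conjugate pairs combine to real quadratics: (z − (2+5i))(z − (2−5i)) = z² − 4z + 29.
The resulting polynomial has degree 4 and real coefficients as required.

p(z) = z^4 -3·z^3 + 23·z^2 + 37·z -58.


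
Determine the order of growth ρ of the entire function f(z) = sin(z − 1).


sin(w) is a linear combination of e^{iw} and e^{−iw} (or e^w, e^{−w} in the hyperbolic case), so |sin(w)| ≤ e^{|w|}. With w = z − 1, |w| ≤ 1|z| + 1 = 1r + 1 on |z| = r, giving M(r) ≤ e^{1r + 1}, so ρ ≤ 1. On a suitable ray (z = it for sin/cos; z = t for sinh/cosh, t real → ∞), |sin(z − 1)| grows like e^{1|t|}/2, so ρ ≥ 1. Hence ρ = 1.
Therefore ρ = 1.

Order ρ = 1.


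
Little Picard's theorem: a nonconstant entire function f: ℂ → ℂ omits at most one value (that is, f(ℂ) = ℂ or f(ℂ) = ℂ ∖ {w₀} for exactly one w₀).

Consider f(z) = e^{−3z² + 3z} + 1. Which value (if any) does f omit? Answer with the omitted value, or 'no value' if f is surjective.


Little Picard bounds the complement of f(ℂ) to at most one point.
The exponent g(z) = −3z² + 3z is a nonconstant polynomial, hence surjective onto ℂ. So e^{g(z)} takes every value in {e^w : w ∈ ℂ} = ℂ ∖ {0}. Adding 1 shifts the range to ℂ ∖ {1}. f omits exactly 1.

Omitted value: 1.


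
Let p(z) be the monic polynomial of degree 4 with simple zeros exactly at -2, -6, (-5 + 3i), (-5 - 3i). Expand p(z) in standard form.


The polynomial is p(z) = ∏_{α ∈ S} (z − α), where S = {-2, -6, (-5 + 3i), (-5 - 3i)}.
Expanding the product yields: p(z) = z^4 + 18·z^3 + 126·z^2 + 392·z + 408.
Note conjugate pairs combine to real quadratics: (z − (-5+3i))(z − (-5−3i)) = z² + 10z + 34.
The resulting polynomial has degree 4 and real coefficients as required.

p(z) = z^4 + 18·z^3 + 126·z^2 + 392·z + 408.


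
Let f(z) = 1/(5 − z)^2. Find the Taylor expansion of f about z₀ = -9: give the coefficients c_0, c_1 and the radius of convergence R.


Let w = z − z₀, so z = z₀ + w.
Then 5 − z = 5 − (z₀ + w) = (5 − z₀) − w = 14 − w.
f(z) = 1/(14 − w)^2 = (1/(14)^2) · (1 − w/(14))^{−2}.
By the binomial series (1−u)^{−2} = Σ_{n≥0} C(n+1, 1) u^n for |u|<1, with u = w/(14):
  c_n = C(n+1, 1) / (14)^(n+2).
  c_0 = 1/(14)^2 = 1/196.
  c_1 = 2/(14)^3 = 1/1372.
The series is valid for |w/d| < 1, i.e. |z − z₀| < |d|.
Radius of convergence: R = |5 − z₀| = |14| = 14 (distance from z₀ to the singularity z = 5).

c_0 = 1/196, c_1 = 1/1372; R = 14.


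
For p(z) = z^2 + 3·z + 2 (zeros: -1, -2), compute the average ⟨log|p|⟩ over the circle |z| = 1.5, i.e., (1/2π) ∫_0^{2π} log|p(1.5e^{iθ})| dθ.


Zeros: -2, -1; r = 1.5.
Inside |z| < r: -1. Outside (|z| ≥ r): -2.
p(0) = 2, so log|p(0)| = log(2) = 0.6931.
Apply Jensen: I(r) = log|p(0)| + Σ_k log(r/|z_k|), summed over zeros inside |z| < r.
  log(r/|z_k|) for z_k = -1: log(1.5/1) = 0.4055
  Outside zeros (-2) contribute nothing to the Jensen sum.
Sum over inside zeros: 0.4055.
I(r) = log|p(0)| + (inside sum) = 0.6931 + 0.4055 = 1.0986.
Note: since some zeros are outside |z| ≤ r, the simplified n·log(r) form does NOT apply — only the inside zeros contribute.

I(r) ≈ 1.0986.


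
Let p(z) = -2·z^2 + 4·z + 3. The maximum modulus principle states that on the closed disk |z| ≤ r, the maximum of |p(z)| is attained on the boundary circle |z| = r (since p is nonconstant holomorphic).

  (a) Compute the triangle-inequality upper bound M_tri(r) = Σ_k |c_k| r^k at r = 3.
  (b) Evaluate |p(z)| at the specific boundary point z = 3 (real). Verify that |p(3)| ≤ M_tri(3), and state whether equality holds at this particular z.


Coefficients: c_0 = 3, c_1 = 4, c_2 = -2. Radius r = 3.
Part (a). Triangle bound: M_tri(r) = Σ_k |c_k| r^k
  = |3|·3^0 + |4|·3^1 + |-2|·3^2
  = 3 + 12 + 18 = 33.
This bounds M(r) := max_{|z|=r} |p(z)| from above; equality holds iff all terms c_k z^k can be made to align in phase at a single z on |z|=r.
Part (b). At z = 3 (real, on the circle |z| = r):
  p(3) = (3)·3^0 + (4)·3^1 + (-2)·3^2 = -3.
  |p(3)| = 3.
Check: |p(3)| = 3 ≤ 33 = M_tri(3). ✓ Equality does not hold at z = 3 (the coefficients have mixed signs, so the terms do not all align in phase there).

M_tri(3) = 33; |p(3)| = 3; equality at z=3: no.


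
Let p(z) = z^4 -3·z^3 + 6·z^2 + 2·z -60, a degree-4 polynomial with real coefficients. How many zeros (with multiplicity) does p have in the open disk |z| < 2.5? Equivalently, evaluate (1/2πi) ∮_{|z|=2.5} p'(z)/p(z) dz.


The zeros of p are: 3, (1 + 3i), (1 - 3i), -2.
Their magnitudes are: 3, 3.162, 3.162, 2.
Zeros with |z| < R = 2.5: -2.
Count = 1.
By the argument principle, (1/2πi) ∮_{|z|=R} p'(z)/p(z) dz equals exactly this count.

Number of zeros inside |z| < 2.5: 1.


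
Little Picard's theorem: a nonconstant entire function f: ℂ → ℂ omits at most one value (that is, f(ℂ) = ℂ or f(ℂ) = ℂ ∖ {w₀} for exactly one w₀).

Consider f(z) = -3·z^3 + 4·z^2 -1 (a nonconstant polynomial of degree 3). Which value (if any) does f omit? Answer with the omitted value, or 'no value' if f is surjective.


Little Picard bounds the complement of f(ℂ) to at most one point.
For every w ∈ ℂ, the equation p(z) − w = 0 is a nonconstant polynomial in z and hence has at least one root by the fundamental theorem of algebra. So p is surjective onto ℂ, omitting no value.

Omitted value: no value.


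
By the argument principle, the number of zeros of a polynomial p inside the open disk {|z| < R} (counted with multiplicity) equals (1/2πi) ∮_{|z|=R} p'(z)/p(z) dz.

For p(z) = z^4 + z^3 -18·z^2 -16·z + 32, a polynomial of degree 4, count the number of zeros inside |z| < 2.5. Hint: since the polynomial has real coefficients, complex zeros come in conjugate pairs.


The zeros of p are: -2, 4, 1, -4.
Their magnitudes are: 2, 4, 1, 4.
Zeros with |z| < R = 2.5: -2, 1.
Count = 2.
By the argument principle, (1/2πi) ∮_{|z|=R} p'(z)/p(z) dz equals exactly this count.

Number of zeros inside |z| < 2.5: 2.


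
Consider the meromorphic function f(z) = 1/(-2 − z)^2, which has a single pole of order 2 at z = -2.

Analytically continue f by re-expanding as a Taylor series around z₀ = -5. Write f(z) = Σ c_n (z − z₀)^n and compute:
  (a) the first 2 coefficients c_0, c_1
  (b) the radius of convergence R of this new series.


Let w = z − z₀, so z = z₀ + w.
Then -2 − z = -2 − (z₀ + w) = (-2 − z₀) − w = 3 − w.
f(z) = 1/(3 − w)^2 = (1/(3)^2) · (1 − w/(3))^{−2}.
By the binomial series (1−u)^{−2} = Σ_{n≥0} C(n+1, 1) u^n for |u|<1, with u = w/(3):
  c_n = C(n+1, 1) / (3)^(n+2).
  c_0 = 1/(3)^2 = 1/9.
  c_1 = 2/(3)^3 = 2/27.
The series is valid for |w/d| < 1, i.e. |z − z₀| < |d|.
Radius of convergence: R = |-2 − z₀| = |3| = 3 (distance from z₀ to the singularity z = -2).

c_0 = 1/9, c_1 = 2/27; R = 3.


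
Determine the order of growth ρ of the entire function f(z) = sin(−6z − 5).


sin(w) is a linear combination of e^{iw} and e^{−iw} (or e^w, e^{−w} in the hyperbolic case), so |sin(w)| ≤ e^{|w|}. With w = −6z − 5, |w| ≤ 6|z| + 5 = 6r + 5 on |z| = r, giving M(r) ≤ e^{6r + 5}, so ρ ≤ 1. On a suitable ray (z = it for sin/cos; z = t for sinh/cosh, t real → ∞), |sin(−6z − 5)| grows like e^{6|t|}/2, so ρ ≥ 1. Hence ρ = 1.
Therefore ρ = 1.

Order ρ = 1.


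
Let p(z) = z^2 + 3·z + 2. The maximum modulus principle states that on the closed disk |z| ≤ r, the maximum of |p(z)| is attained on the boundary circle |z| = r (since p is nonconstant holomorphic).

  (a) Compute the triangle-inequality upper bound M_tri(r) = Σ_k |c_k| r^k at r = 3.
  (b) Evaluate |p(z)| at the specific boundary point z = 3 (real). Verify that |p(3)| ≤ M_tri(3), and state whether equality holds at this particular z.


Coefficients: c_0 = 2, c_1 = 3, c_2 = 1. Radius r = 3.
Part (a). Triangle bound: M_tri(r) = Σ_k |c_k| r^k
  = |2|·3^0 + |3|·3^1 + |1|·3^2
  = 2 + 9 + 9 = 20.
This bounds M(r) := max_{|z|=r} |p(z)| from above; equality holds iff all terms c_k z^k can be made to align in phase at a single z on |z|=r.
Part (b). At z = 3 (real, on the circle |z| = r):
  p(3) = (2)·3^0 + (3)·3^1 + (1)·3^2 = 20.
  |p(3)| = 20.
Since all nonzero coefficients share the same sign, |p(3)| = 20 = M_tri(3); the triangle bound is attained at z = 3, so in fact M(r) = 20.

M_tri(3) = 20; |p(3)| = 20; equality at z=3: yes.


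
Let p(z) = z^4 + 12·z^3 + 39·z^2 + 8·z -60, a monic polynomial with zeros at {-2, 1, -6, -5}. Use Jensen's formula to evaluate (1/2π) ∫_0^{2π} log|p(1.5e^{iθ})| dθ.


Zeros: -6, -5, -2, 1; r = 1.5.
Inside |z| < r: 1. Outside (|z| ≥ r): -6, -5, -2.
p(0) = -60, so log|p(0)| = log(60) = 4.0943.
Apply Jensen: I(r) = log|p(0)| + Σ_k log(r/|z_k|), summed over zeros inside |z| < r.
  log(r/|z_k|) for z_k = 1: log(1.5/1) = 0.4055
  Outside zeros (-6, -5, -2) contribute nothing to the Jensen sum.
Sum over inside zeros: 0.4055.
I(r) = log|p(0)| + (inside sum) = 4.0943 + 0.4055 = 4.4998.
Note: since some zeros are outside |z| ≤ r, the simplified n·log(r) form does NOT apply — only the inside zeros contribute.

I(r) ≈ 4.4998.


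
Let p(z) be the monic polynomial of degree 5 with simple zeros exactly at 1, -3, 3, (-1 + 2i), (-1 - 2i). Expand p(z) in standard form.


The polynomial is p(z) = ∏_{α ∈ S} (z − α), where S = {1, -3, 3, (-1 + 2i), (-1 - 2i)}.
Expanding the product yields: p(z) = z^5 + z^4 -6·z^3 -14·z^2 -27·z + 45.
Note conjugate pairs combine to real quadratics: (z − (-1+2i))(z − (-1−2i)) = z² + 2z + 5.
The resulting polynomial has degree 5 and real coefficients as required.

p(z) = z^5 + z^4 -6·z^3 -14·z^2 -27·z + 45.


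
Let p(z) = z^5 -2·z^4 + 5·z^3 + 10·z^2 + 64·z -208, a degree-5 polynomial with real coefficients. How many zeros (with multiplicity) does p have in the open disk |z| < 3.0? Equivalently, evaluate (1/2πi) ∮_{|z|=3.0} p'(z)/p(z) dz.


The zeros of p are: (2 + 3i), (2 - 3i), 2, (-2 + 2i), (-2 - 2i).
Their magnitudes are: 3.606, 3.606, 2, 2.828, 2.828.
Zeros with |z| < R = 3.0: 2, (-2 + 2i), (-2 - 2i).
Count = 3.
By the argument principle, (1/2πi) ∮_{|z|=R} p'(z)/p(z) dz equals exactly this count.

Number of zeros inside |z| < 3.0: 3.


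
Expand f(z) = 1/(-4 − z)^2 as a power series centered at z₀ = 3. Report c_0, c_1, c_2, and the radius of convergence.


Let w = z − z₀, so z = z₀ + w.
Then -4 − z = -4 − (z₀ + w) = (-4 − z₀) − w = -7 − w.
f(z) = 1/(-7 − w)^2 = (1/(-7)^2) · (1 − w/(-7))^{−2}.
By the binomial series (1−u)^{−2} = Σ_{n≥0} C(n+1, 1) u^n for |u|<1, with u = w/(-7):
  c_n = C(n+1, 1) / (-7)^(n+2).
  c_0 = 1/(-7)^2 = 1/49.
  c_1 = 2/(-7)^3 = -2/343.
  c_2 = 3/(-7)^4 = 3/2401.
The series is valid for |w/d| < 1, i.e. |z − z₀| < |d|.
Radius of convergence: R = |-4 − z₀| = |-7| = 7 (distance from z₀ to the singularity z = -4).

c_0 = 1/49, c_1 = -2/343, c_2 = 3/2401; R = 7.


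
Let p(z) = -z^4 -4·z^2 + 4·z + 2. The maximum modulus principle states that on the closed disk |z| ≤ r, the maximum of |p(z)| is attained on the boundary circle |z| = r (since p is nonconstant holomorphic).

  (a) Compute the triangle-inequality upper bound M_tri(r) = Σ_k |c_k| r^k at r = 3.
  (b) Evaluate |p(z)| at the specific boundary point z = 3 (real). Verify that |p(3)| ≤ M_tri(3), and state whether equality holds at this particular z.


Coefficients: c_0 = 2, c_1 = 4, c_2 = -4, c_3 = 0, c_4 = -1. Radius r = 3.
Part (a). Triangle bound: M_tri(r) = Σ_k |c_k| r^k
  = |2|·3^0 + |4|·3^1 + |-4|·3^2 + |0|·3^3 + |-1|·3^4
  = 2 + 12 + 36 + 0 + 81 = 131.
This bounds M(r) := max_{|z|=r} |p(z)| from above; equality holds iff all terms c_k z^k can be made to align in phase at a single z on |z|=r.
Part (b). At z = 3 (real, on the circle |z| = r):
  p(3) = (2)·3^0 + (4)·3^1 + (-4)·3^2 + (0)·3^3 + (-1)·3^4 = -103.
  |p(3)| = 103.
Check: |p(3)| = 103 ≤ 131 = M_tri(3). ✓ Equality does not hold at z = 3 (the coefficients have mixed signs, so the terms do not all align in phase there).

M_tri(3) = 131; |p(3)| = 103; equality at z=3: no.


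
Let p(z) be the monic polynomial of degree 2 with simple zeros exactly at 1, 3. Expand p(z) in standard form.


The polynomial is p(z) = ∏_{α ∈ S} (z − α), where S = {1, 3}.
Expanding the product yields: p(z) = z^2 -4·z + 3.
The resulting polynomial has degree 2 and real coefficients as required.

p(z) = z^2 -4·z + 3.


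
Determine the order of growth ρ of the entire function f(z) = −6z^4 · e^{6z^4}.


M(r) = max_{|z|=r} |-6|·|z|^4·|e^{6z^4}| = 6·r^4 · e^{6r^4} (the factors attain their maxima compatibly on |z|=r). Then log M(r) = log 6 + 4·log r + 6r^4, dominated by the last term, so log log M(r) ~ 4·log r. The polynomial factor -6z^4 contributes only a log r term and does not affect the order. ρ = 4.
Therefore ρ = 4.

Order ρ = 4.


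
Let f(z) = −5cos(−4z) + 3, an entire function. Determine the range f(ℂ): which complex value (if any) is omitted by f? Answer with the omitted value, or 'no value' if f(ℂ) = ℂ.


Little Picard bounds the complement of f(ℂ) to at most one point.
cos is entire and surjective onto ℂ: for every w ∈ ℂ, cos(ζ) = w has a solution ζ ∈ ℂ (e.g., via the complex inverse arccos). With ζ = −4z this gives z = ζ/(-4). Then -5·cos(−4z) takes every value in -5·ℂ = ℂ, and adding 3 is a bijection of ℂ. So f is surjective and omits no value. (Note: only on the real line is cos bounded by [−1, 1].)

Omitted value: no value.


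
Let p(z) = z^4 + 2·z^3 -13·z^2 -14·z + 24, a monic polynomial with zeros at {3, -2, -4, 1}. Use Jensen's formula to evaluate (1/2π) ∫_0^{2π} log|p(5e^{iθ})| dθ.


Zeros: -4, -2, 1, 3; r = 5.
Inside |z| < r: -4, -2, 1, 3. Outside (|z| ≥ r): ∅.
p(0) = 24, so log|p(0)| = log(24) = 3.1781.
Apply Jensen: I(r) = log|p(0)| + Σ_k log(r/|z_k|), summed over zeros inside |z| < r.
  log(r/|z_k|) for z_k = 3: log(5/3) = 0.5108
  log(r/|z_k|) for z_k = -2: log(5/2) = 0.9163
  log(r/|z_k|) for z_k = -4: log(5/4) = 0.2231
  log(r/|z_k|) for z_k = 1: log(5/1) = 1.6094
Sum over inside zeros: 3.2597.
I(r) = log|p(0)| + (inside sum) = 3.1781 + 3.2597 = 6.4378.
Closed form (all zeros inside, monic): I(r) = n·log(r) = 4·log(5) = 6.4378. ✓

I(r) ≈ 6.4378.


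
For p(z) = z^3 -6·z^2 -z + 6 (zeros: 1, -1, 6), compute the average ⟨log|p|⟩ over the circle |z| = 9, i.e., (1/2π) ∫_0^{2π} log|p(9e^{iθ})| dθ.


Zeros: -1, 1, 6; r = 9.
Inside |z| < r: -1, 1, 6. Outside (|z| ≥ r): ∅.
p(0) = 6, so log|p(0)| = log(6) = 1.7918.
Apply Jensen: I(r) = log|p(0)| + Σ_k log(r/|z_k|), summed over zeros inside |z| < r.
  log(r/|z_k|) for z_k = 1: log(9/1) = 2.1972
  log(r/|z_k|) for z_k = -1: log(9/1) = 2.1972
  log(r/|z_k|) for z_k = 6: log(9/6) = 0.4055
Sum over inside zeros: 4.7999.
I(r) = log|p(0)| + (inside sum) = 1.7918 + 4.7999 = 6.5917.
Closed form (all zeros inside, monic): I(r) = n·log(r) = 3·log(9) = 6.5917. ✓

I(r) ≈ 6.5917.


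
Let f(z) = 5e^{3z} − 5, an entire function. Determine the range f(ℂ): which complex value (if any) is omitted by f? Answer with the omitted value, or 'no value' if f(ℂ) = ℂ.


Little Picard bounds the complement of f(ℂ) to at most one point.
e^{3z} is never zero on ℂ, so 5·e^{3z} takes every value in ℂ ∖ {0}. Adding -5 shifts the range to ℂ ∖ {-5}. Thus f omits exactly the value -5.

Omitted value: -5.


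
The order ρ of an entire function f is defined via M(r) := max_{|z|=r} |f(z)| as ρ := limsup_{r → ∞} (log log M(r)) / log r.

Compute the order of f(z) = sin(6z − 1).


sin(w) is a linear combination of e^{iw} and e^{−iw} (or e^w, e^{−w} in the hyperbolic case), so |sin(w)| ≤ e^{|w|}. With w = 6z − 1, |w| ≤ 6|z| + 1 = 6r + 1 on |z| = r, giving M(r) ≤ e^{6r + 1}, so ρ ≤ 1. On a suitable ray (z = it for sin/cos; z = t for sinh/cosh, t real → ∞), |sin(6z − 1)| grows like e^{6|t|}/2, so ρ ≥ 1. Hence ρ = 1.
Therefore ρ = 1.

Order ρ = 1.


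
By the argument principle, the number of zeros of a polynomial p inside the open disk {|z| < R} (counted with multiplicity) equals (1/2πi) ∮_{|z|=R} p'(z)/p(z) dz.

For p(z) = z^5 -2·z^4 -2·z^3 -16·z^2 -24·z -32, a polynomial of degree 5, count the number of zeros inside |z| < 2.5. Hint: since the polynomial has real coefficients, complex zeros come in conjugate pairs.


The zeros of p are: (0 + 2i), (0 - 2i), (-1 + 1i), (-1 - 1i), 4.
Their magnitudes are: 2, 2, 1.414, 1.414, 4.
Zeros with |z| < R = 2.5: (0 + 2i), (0 - 2i), (-1 + 1i), (-1 - 1i).
Count = 4.
By the argument principle, (1/2πi) ∮_{|z|=R} p'(z)/p(z) dz equals exactly this count.

Number of zeros inside |z| < 2.5: 4.


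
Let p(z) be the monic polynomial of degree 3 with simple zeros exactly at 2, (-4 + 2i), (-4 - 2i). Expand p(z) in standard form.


The polynomial is p(z) = ∏_{α ∈ S} (z − α), where S = {2, (-4 + 2i), (-4 - 2i)}.
Expanding the product yields: p(z) = z^3 + 6·z^2 + 4·z -40.
Note conjugate pairs combine to real quadratics: (z − (-4+2i))(z − (-4−2i)) = z² + 8z + 20.
The resulting polynomial has degree 3 and real coefficients as required.

p(z) = z^3 + 6·z^2 + 4·z -40.


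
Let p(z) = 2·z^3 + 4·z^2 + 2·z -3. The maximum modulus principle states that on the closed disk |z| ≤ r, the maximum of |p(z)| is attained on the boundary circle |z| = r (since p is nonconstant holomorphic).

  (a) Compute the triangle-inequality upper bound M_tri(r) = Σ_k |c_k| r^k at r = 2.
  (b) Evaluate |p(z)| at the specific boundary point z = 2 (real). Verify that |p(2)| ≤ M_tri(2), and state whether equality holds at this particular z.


Coefficients: c_0 = -3, c_1 = 2, c_2 = 4, c_3 = 2. Radius r = 2.
Part (a). Triangle bound: M_tri(r) = Σ_k |c_k| r^k
  = |-3|·2^0 + |2|·2^1 + |4|·2^2 + |2|·2^3
  = 3 + 4 + 16 + 16 = 39.
This bounds M(r) := max_{|z|=r} |p(z)| from above; equality holds iff all terms c_k z^k can be made to align in phase at a single z on |z|=r.
Part (b). At z = 2 (real, on the circle |z| = r):
  p(2) = (-3)·2^0 + (2)·2^1 + (4)·2^2 + (2)·2^3 = 33.
  |p(2)| = 33.
Check: |p(2)| = 33 ≤ 39 = M_tri(2). ✓ Equality does not hold at z = 2 (the coefficients have mixed signs, so the terms do not all align in phase there).

M_tri(2) = 39; |p(2)| = 33; equality at z=2: no.


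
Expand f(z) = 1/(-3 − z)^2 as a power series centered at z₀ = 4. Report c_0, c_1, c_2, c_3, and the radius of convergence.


Let w = z − z₀, so z = z₀ + w.
Then -3 − z = -3 − (z₀ + w) = (-3 − z₀) − w = -7 − w.
f(z) = 1/(-7 − w)^2 = (1/(-7)^2) · (1 − w/(-7))^{−2}.
By the binomial series (1−u)^{−2} = Σ_{n≥0} C(n+1, 1) u^n for |u|<1, with u = w/(-7):
  c_n = C(n+1, 1) / (-7)^(n+2).
  c_0 = 1/(-7)^2 = 1/49.
  c_1 = 2/(-7)^3 = -2/343.
  c_2 = 3/(-7)^4 = 3/2401.
  c_3 = 4/(-7)^5 = -4/16807.
The series is valid for |w/d| < 1, i.e. |z − z₀| < |d|.
Radius of convergence: R = |-3 − z₀| = |-7| = 7 (distance from z₀ to the singularity z = -3).

c_0 = 1/49, c_1 = -2/343, c_2 = 3/2401, c_3 = -4/16807; R = 7.


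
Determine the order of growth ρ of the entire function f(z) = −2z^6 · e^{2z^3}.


M(r) = max_{|z|=r} |-2|·|z|^6·|e^{2z^3}| = 2·r^6 · e^{2r^3} (the factors attain their maxima compatibly on |z|=r). Then log M(r) = log 2 + 6·log r + 2r^3, dominated by the last term, so log log M(r) ~ 3·log r. The polynomial factor -2z^6 contributes only a log r term and does not affect the order. ρ = 3.
Therefore ρ = 3.

Order ρ = 3.


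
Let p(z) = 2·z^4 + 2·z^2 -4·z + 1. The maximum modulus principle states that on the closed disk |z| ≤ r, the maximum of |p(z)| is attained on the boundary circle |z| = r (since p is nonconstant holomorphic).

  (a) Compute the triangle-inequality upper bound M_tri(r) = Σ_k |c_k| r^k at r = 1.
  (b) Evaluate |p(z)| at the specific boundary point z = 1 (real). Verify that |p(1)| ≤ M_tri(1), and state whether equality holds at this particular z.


Coefficients: c_0 = 1, c_1 = -4, c_2 = 2, c_3 = 0, c_4 = 2. Radius r = 1.
Part (a). Triangle bound: M_tri(r) = Σ_k |c_k| r^k
  = |1|·1^0 + |-4|·1^1 + |2|·1^2 + |0|·1^3 + |2|·1^4
  = 1 + 4 + 2 + 0 + 2 = 9.
This bounds M(r) := max_{|z|=r} |p(z)| from above; equality holds iff all terms c_k z^k can be made to align in phase at a single z on |z|=r.
Part (b). At z = 1 (real, on the circle |z| = r):
  p(1) = (1)·1^0 + (-4)·1^1 + (2)·1^2 + (0)·1^3 + (2)·1^4 = 1.
  |p(1)| = 1.
Check: |p(1)| = 1 ≤ 9 = M_tri(1). ✓ Equality does not hold at z = 1 (the coefficients have mixed signs, so the terms do not all align in phase there).

M_tri(1) = 9; |p(1)| = 1; equality at z=1: no.


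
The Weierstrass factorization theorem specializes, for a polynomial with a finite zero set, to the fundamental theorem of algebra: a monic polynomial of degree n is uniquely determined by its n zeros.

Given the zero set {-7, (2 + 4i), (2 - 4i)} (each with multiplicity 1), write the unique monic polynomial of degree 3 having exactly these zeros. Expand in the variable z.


The polynomial is p(z) = ∏_{α ∈ S} (z − α), where S = {-7, (2 + 4i), (2 - 4i)}.
Expanding the product yields: p(z) = z^3 + 3·z^2 -8·z + 140.
Note conjugate pairs combine to real quadratics: (z − (2+4i))(z − (2−4i)) = z² − 4z + 20.
The resulting polynomial has degree 3 and real coefficients as required.

p(z) = z^3 + 3·z^2 -8·z + 140.


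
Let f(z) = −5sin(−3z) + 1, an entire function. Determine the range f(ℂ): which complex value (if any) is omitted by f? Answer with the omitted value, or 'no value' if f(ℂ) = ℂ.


Little Picard bounds the complement of f(ℂ) to at most one point.
sin is entire and surjective onto ℂ: for every w ∈ ℂ, sin(ζ) = w has a solution ζ ∈ ℂ (e.g., via the complex inverse arcsin). With ζ = −3z this gives z = ζ/(-3). Then -5·sin(−3z) takes every value in -5·ℂ = ℂ, and adding 1 is a bijection of ℂ. So f is surjective and omits no value. (Note: only on the real line is sin bounded by [−1, 1].)

Omitted value: no value.


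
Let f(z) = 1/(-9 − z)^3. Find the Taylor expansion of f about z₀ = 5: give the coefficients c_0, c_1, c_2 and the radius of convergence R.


Let w = z − z₀, so z = z₀ + w.
Then -9 − z = -9 − (z₀ + w) = (-9 − z₀) − w = -14 − w.
f(z) = 1/(-14 − w)^3 = (1/(-14)^3) · (1 − w/(-14))^{−3}.
By the binomial series (1−u)^{−3} = Σ_{n≥0} C(n+2, 2) u^n for |u|<1, with u = w/(-14):
  c_n = C(n+2, 2) / (-14)^(n+3).
  c_0 = 1/(-14)^3 = -1/2744.
  c_1 = 3/(-14)^4 = 3/38416.
  c_2 = 6/(-14)^5 = -3/268912.
The series is valid for |w/d| < 1, i.e. |z − z₀| < |d|.
Radius of convergence: R = |-9 − z₀| = |-14| = 14 (distance from z₀ to the singularity z = -9).

c_0 = -1/2744, c_1 = 3/38416, c_2 = -3/268912; R = 14.


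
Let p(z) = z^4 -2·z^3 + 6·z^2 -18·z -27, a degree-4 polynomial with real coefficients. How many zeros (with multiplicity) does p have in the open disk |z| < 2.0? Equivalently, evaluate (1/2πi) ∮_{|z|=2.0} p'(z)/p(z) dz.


The zeros of p are: (0 + 3i), (0 - 3i), 3, -1.
Their magnitudes are: 3, 3, 3, 1.
Zeros with |z| < R = 2.0: -1.
Count = 1.
By the argument principle, (1/2πi) ∮_{|z|=R} p'(z)/p(z) dz equals exactly this count.

Number of zeros inside |z| < 2.0: 1.


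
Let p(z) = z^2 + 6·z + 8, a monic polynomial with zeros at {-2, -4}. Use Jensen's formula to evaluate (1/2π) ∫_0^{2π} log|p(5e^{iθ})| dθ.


Zeros: -4, -2; r = 5.
Inside |z| < r: -4, -2. Outside (|z| ≥ r): ∅.
p(0) = 8, so log|p(0)| = log(8) = 2.0794.
Apply Jensen: I(r) = log|p(0)| + Σ_k log(r/|z_k|), summed over zeros inside |z| < r.
  log(r/|z_k|) for z_k = -2: log(5/2) = 0.9163
  log(r/|z_k|) for z_k = -4: log(5/4) = 0.2231
Sum over inside zeros: 1.1394.
I(r) = log|p(0)| + (inside sum) = 2.0794 + 1.1394 = 3.2189.
Closed form (all zeros inside, monic): I(r) = n·log(r) = 2·log(5) = 3.2189. ✓

I(r) ≈ 3.2189.


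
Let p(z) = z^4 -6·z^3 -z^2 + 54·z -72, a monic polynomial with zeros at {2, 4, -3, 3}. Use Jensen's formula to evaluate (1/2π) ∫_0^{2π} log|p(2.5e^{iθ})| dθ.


Zeros: -3, 2, 3, 4; r = 2.5.
Inside |z| < r: 2. Outside (|z| ≥ r): -3, 3, 4.
p(0) = -72, so log|p(0)| = log(72) = 4.2767.
Apply Jensen: I(r) = log|p(0)| + Σ_k log(r/|z_k|), summed over zeros inside |z| < r.
  log(r/|z_k|) for z_k = 2: log(2.5/2) = 0.2231
  Outside zeros (-3, 3, 4) contribute nothing to the Jensen sum.
Sum over inside zeros: 0.2231.
I(r) = log|p(0)| + (inside sum) = 4.2767 + 0.2231 = 4.4998.
Note: since some zeros are outside |z| ≤ r, the simplified n·log(r) form does NOT apply — only the inside zeros contribute.

I(r) ≈ 4.4998.


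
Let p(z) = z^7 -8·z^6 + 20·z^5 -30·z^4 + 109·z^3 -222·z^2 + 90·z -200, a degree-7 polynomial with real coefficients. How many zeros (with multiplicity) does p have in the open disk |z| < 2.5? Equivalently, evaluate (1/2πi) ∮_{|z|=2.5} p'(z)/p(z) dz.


The zeros of p are: (-1 + 2i), (-1 - 2i), (3 + 1i), (3 - 1i), (0 + 1i), (0 - 1i), 4.
Their magnitudes are: 2.236, 2.236, 3.162, 3.162, 1, 1, 4.
Zeros with |z| < R = 2.5: (-1 + 2i), (-1 - 2i), (0 + 1i), (0 - 1i).
Count = 4.
By the argument principle, (1/2πi) ∮_{|z|=R} p'(z)/p(z) dz equals exactly this count.

Number of zeros inside |z| < 2.5: 4.


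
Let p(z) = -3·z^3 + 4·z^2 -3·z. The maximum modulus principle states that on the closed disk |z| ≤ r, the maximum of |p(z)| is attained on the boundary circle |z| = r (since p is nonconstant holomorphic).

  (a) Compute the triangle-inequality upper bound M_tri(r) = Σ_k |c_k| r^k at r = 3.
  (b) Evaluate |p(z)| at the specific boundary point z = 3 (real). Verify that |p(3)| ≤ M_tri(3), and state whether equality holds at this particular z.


Coefficients: c_0 = 0, c_1 = -3, c_2 = 4, c_3 = -3. Radius r = 3.
Part (a). Triangle bound: M_tri(r) = Σ_k |c_k| r^k
  = |0|·3^0 + |-3|·3^1 + |4|·3^2 + |-3|·3^3
  = 0 + 9 + 36 + 81 = 126.
This bounds M(r) := max_{|z|=r} |p(z)| from above; equality holds iff all terms c_k z^k can be made to align in phase at a single z on |z|=r.
Part (b). At z = 3 (real, on the circle |z| = r):
  p(3) = (0)·3^0 + (-3)·3^1 + (4)·3^2 + (-3)·3^3 = -54.
  |p(3)| = 54.
Check: |p(3)| = 54 ≤ 126 = M_tri(3). ✓ Equality does not hold at z = 3 (the coefficients have mixed signs, so the terms do not all align in phase there).

M_tri(3) = 126; |p(3)| = 54; equality at z=3: no.


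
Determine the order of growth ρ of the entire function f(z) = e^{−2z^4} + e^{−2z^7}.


Each summand is entire of order 4 and 7 respectively (as in the single-exponential case). The order of a sum is at most the max of the orders, so ρ ≤ 7. For the lower bound: on |z|=r choose arg z so that -2z^7 is real positive; then |e^{-2z^7}| = e^{2r^7} while |e^{-2z^4}| ≤ e^{2r^4} = o(e^{2r^7}). So |f| ≥ e^{2r^7}(1 − o(1)) and ρ ≥ 7. Hence ρ = max(4, 7) = 7.
Therefore ρ = 7.

Order ρ = 7.


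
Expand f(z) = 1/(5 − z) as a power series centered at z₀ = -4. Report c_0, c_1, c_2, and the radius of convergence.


Let w = z − z₀, so z = z₀ + w.
Then 5 − z = 5 − (z₀ + w) = (5 − z₀) − w = 9 − w.
f(z) = 1/(9 − w) = (1/(9)) · 1/(1 − w/(9)) = Σ_{n≥0} w^n / (9)^(n+1).
So c_n = 1/(9)^(n+1):
  c_0 = 1/(9)^1 = 1/9.
  c_1 = 1/(9)^2 = 1/81.
  c_2 = 1/(9)^3 = 1/729.
The series is valid for |w/d| < 1, i.e. |z − z₀| < |d|.
Radius of convergence: R = |5 − z₀| = |9| = 9 (distance from z₀ to the singularity z = 5).

c_0 = 1/9, c_1 = 1/81, c_2 = 1/729; R = 9.


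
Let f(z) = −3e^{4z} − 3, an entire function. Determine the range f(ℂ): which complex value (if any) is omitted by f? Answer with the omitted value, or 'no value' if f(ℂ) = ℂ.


Little Picard bounds the complement of f(ℂ) to at most one point.
e^{4z} is never zero on ℂ, so -3·e^{4z} takes every value in ℂ ∖ {0}. Adding -3 shifts the range to ℂ ∖ {-3}. Thus f omits exactly the value -3.

Omitted value: -3.
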